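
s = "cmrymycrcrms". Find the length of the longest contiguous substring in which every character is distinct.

4

add c: [c] len 1
add m: [c, m] len 2
add r: [c, m, r] len 3
add y: [c, m, r, y] len 4
add m (repeat m, move left end past it): [r, y, m] len 3
add y (repeat y, move left end past it): [m, y] len 2
add c: [m, y, c] len 3
add r: [m, y, c, r] len 4
add c (repeat c, move left end past it): [r, c] len 2
add r (repeat r, move left end past it): [c, r] len 2
add m: [c, r, m] len 3
add s: [c, r, m, s] len 4
Longest all-distinct length: 4.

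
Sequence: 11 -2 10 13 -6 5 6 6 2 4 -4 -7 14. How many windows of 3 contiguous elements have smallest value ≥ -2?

5

11 -2 10 → min -2  ≥ -2 ✓
-2 10 13 → min -2  ≥ -2 ✓
10 13 -6 → min -6
13 -6 5 → min -6
-6 5 6 → min -6
5 6 6 → min 5  ≥ -2 ✓
6 6 2 → min 2  ≥ -2 ✓
6 2 4 → min 2  ≥ -2 ✓
2 4 -4 → min -4
4 -4 -7 → min -7
-4 -7 14 → min -7
5 windows satisfy the condition.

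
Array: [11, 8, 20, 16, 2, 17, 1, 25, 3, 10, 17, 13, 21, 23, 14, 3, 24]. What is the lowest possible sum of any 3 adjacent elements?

Window sums for each of the 15 positions:
11 8 20 → sum 39
8 20 16 → sum 44
20 16 2 → sum 38
16 2 17 → sum 35
2 17 1 → sum 20
17 1 25 → sum 43
1 25 3 → sum 29
25 3 10 → sum 38
3 10 17 → sum 30
10 17 13 → sum 40
17 13 21 → sum 51
13 21 23 → sum 57
21 23 14 → sum 58
23 14 3 → sum 40
14 3 24 → sum 41
Lowest of these is 20.

20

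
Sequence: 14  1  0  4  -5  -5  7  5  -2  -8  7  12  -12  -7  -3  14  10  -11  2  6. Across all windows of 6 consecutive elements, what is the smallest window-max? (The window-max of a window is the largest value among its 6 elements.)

7

Window maxs for each of the 15 positions:
[14, 1, 0, 4, -5, -5] → max 14
[1, 0, 4, -5, -5, 7] → max 7
[0, 4, -5, -5, 7, 5] → max 7
[4, -5, -5, 7, 5, -2] → max 7
[-5, -5, 7, 5, -2, -8] → max 7
[-5, 7, 5, -2, -8, 7] → max 7
[7, 5, -2, -8, 7, 12] → max 12
[5, -2, -8, 7, 12, -12] → max 12
[-2, -8, 7, 12, -12, -7] → max 12
[-8, 7, 12, -12, -7, -3] → max 12
[7, 12, -12, -7, -3, 14] → max 14
[12, -12, -7, -3, 14, 10] → max 14
[-12, -7, -3, 14, 10, -11] → max 14
[-7, -3, 14, 10, -11, 2] → max 14
[-3, 14, 10, -11, 2, 6] → max 14
Smallest of these is 7.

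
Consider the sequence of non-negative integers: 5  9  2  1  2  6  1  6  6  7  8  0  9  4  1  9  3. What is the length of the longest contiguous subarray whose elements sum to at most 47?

add 5: [5] sum 5, len 1
add 9: [5, 9] sum 14, len 2
add 2: [5, 9, 2] sum 16, len 3
add 1: [5, 9, 2, 1] sum 17, len 4
add 2: [5, 9, 2, 1, 2] sum 19, len 5
add 6: [5, 9, 2, 1, 2, 6] sum 25, len 6
add 1: [5, 9, 2, 1, 2, 6, 1] sum 26, len 7
add 6: [5, 9, 2, 1, 2, 6, 1, 6] sum 32, len 8
add 6: [5, 9, 2, 1, 2, 6, 1, 6, 6] sum 38, len 9
add 7: [5, 9, 2, 1, 2, 6, 1, 6, 6, 7] sum 45, len 10
add 8: [2, 1, 2, 6, 1, 6, 6, 7, 8] sum 39, len 9
add 0: [2, 1, 2, 6, 1, 6, 6, 7, 8, 0] sum 39, len 10
add 9: [1, 2, 6, 1, 6, 6, 7, 8, 0, 9] sum 46, len 10
add 4: [6, 1, 6, 6, 7, 8, 0, 9, 4] sum 47, len 9
add 1: [1, 6, 6, 7, 8, 0, 9, 4, 1] sum 42, len 9
add 9: [6, 7, 8, 0, 9, 4, 1, 9] sum 44, len 8
add 3: [6, 7, 8, 0, 9, 4, 1, 9, 3] sum 47, len 9
Longest length seen: 10.

10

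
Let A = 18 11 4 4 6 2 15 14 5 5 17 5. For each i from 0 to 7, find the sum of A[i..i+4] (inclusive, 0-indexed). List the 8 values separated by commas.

Sliding a size-5 window across the 12 values:
(18, 11, 4, 4, 6) → sum 43
(11, 4, 4, 6, 2) → sum 27
(4, 4, 6, 2, 15) → sum 31
(4, 6, 2, 15, 14) → sum 41
(6, 2, 15, 14, 5) → sum 42
(2, 15, 14, 5, 5) → sum 41
(15, 14, 5, 5, 17) → sum 56
(14, 5, 5, 17, 5) → sum 46

43, 27, 31, 41, 42, 41, 56, 46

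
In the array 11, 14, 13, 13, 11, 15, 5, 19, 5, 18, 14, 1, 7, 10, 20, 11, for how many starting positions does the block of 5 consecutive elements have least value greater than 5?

[11, 14, 13, 13, 11] → min 11  > 5 ✓
[14, 13, 13, 11, 15] → min 11  > 5 ✓
[13, 13, 11, 15, 5] → min 5
[13, 11, 15, 5, 19] → min 5
[11, 15, 5, 19, 5] → min 5
[15, 5, 19, 5, 18] → min 5
[5, 19, 5, 18, 14] → min 5
[19, 5, 18, 14, 1] → min 1
[5, 18, 14, 1, 7] → min 1
[18, 14, 1, 7, 10] → min 1
[14, 1, 7, 10, 20] → min 1
[1, 7, 10, 20, 11] → min 1
2 windows satisfy the condition.

2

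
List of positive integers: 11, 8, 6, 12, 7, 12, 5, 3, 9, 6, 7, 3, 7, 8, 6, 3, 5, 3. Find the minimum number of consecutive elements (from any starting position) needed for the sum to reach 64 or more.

8

add 11: running sum 11 < 64
add 8: running sum 19 < 64
add 6: running sum 25 < 64
add 12: running sum 37 < 64
add 7: running sum 44 < 64
add 12: running sum 56 < 64
add 5: running sum 61 < 64
add 3: shortest ending here [11, 8, 6, 12, 7, 12, 5, 3] sum 64, len 8
add 9: shortest ending here [11, 8, 6, 12, 7, 12, 5, 3, 9] sum 73, len 9
add 6: shortest ending here [8, 6, 12, 7, 12, 5, 3, 9, 6] sum 68, len 9
add 7: shortest ending here [6, 12, 7, 12, 5, 3, 9, 6, 7] sum 67, len 9
add 3: shortest ending here [12, 7, 12, 5, 3, 9, 6, 7, 3] sum 64, len 9
add 7: shortest ending here [12, 7, 12, 5, 3, 9, 6, 7, 3, 7] sum 71, len 10
add 8: shortest ending here [7, 12, 5, 3, 9, 6, 7, 3, 7, 8] sum 67, len 10
add 6: shortest ending here [12, 5, 3, 9, 6, 7, 3, 7, 8, 6] sum 66, len 10
add 3: shortest ending here [12, 5, 3, 9, 6, 7, 3, 7, 8, 6, 3] sum 69, len 11
add 5: shortest ending here [12, 5, 3, 9, 6, 7, 3, 7, 8, 6, 3, 5] sum 74, len 12
add 3: shortest ending here [5, 3, 9, 6, 7, 3, 7, 8, 6, 3, 5, 3] sum 65, len 12
Shortest qualifying length: 8.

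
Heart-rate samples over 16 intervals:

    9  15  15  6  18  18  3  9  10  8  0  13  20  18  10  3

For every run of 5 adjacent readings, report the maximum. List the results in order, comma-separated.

18, 18, 18, 18, 18, 18, 10, 13, 20, 20, 20, 20

[9, 15, 15, 6, 18] → max 18
[15, 15, 6, 18, 18] → max 18
[15, 6, 18, 18, 3] → max 18
[6, 18, 18, 3, 9] → max 18
[18, 18, 3, 9, 10] → max 18
[18, 3, 9, 10, 8] → max 18
[3, 9, 10, 8, 0] → max 10
[9, 10, 8, 0, 13] → max 13
[10, 8, 0, 13, 20] → max 20
[8, 0, 13, 20, 18] → max 20
[0, 13, 20, 18, 10] → max 20
[13, 20, 18, 10, 3] → max 20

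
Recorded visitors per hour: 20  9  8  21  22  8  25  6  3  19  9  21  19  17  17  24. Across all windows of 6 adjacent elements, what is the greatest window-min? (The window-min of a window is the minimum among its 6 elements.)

(20, 9, 8, 21, 22, 8) → min 8
(9, 8, 21, 22, 8, 25) → min 8
(8, 21, 22, 8, 25, 6) → min 6
(21, 22, 8, 25, 6, 3) → min 3
(22, 8, 25, 6, 3, 19) → min 3
(8, 25, 6, 3, 19, 9) → min 3
(25, 6, 3, 19, 9, 21) → min 3
(6, 3, 19, 9, 21, 19) → min 3
(3, 19, 9, 21, 19, 17) → min 3
(19, 9, 21, 19, 17, 17) → min 9
(9, 21, 19, 17, 17, 24) → min 9
Greatest of these is 9.

9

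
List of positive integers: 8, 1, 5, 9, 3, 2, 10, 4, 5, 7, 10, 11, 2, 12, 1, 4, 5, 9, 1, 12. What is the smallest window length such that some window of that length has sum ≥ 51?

7

add 8: running sum 8 < 51
add 1: running sum 9 < 51
add 5: running sum 14 < 51
add 9: running sum 23 < 51
add 3: running sum 26 < 51
add 2: running sum 28 < 51
add 10: running sum 38 < 51
add 4: running sum 42 < 51
add 5: running sum 47 < 51
add 7: shortest ending here [8, 1, 5, 9, 3, 2, 10, 4, 5, 7] sum 54, len 10
add 10: shortest ending here [5, 9, 3, 2, 10, 4, 5, 7, 10] sum 55, len 9
add 11: shortest ending here [3, 2, 10, 4, 5, 7, 10, 11] sum 52, len 8
add 2: shortest ending here [2, 10, 4, 5, 7, 10, 11, 2] sum 51, len 8
add 12: shortest ending here [4, 5, 7, 10, 11, 2, 12] sum 51, len 7
add 1: shortest ending here [4, 5, 7, 10, 11, 2, 12, 1] sum 52, len 8
add 4: shortest ending here [5, 7, 10, 11, 2, 12, 1, 4] sum 52, len 8
add 5: shortest ending here [7, 10, 11, 2, 12, 1, 4, 5] sum 52, len 8
add 9: shortest ending here [10, 11, 2, 12, 1, 4, 5, 9] sum 54, len 8
add 1: shortest ending here [10, 11, 2, 12, 1, 4, 5, 9, 1] sum 55, len 9
add 12: shortest ending here [11, 2, 12, 1, 4, 5, 9, 1, 12] sum 57, len 9
Shortest qualifying length: 7.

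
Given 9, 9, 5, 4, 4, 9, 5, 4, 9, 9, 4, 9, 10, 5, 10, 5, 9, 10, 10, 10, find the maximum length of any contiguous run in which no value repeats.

[9] len 1
[9] len 1
[9, 5] len 2
[9, 5, 4] len 3
[4] len 1
[4, 9] len 2
[4, 9, 5] len 3
[9, 5, 4] len 3
[5, 4, 9] len 3
[9] len 1
[9, 4] len 2
[4, 9] len 2
[4, 9, 10] len 3
[4, 9, 10, 5] len 4
[5, 10] len 2
[10, 5] len 2
[10, 5, 9] len 3
[5, 9, 10] len 3
[10] len 1
[10] len 1
Longest all-distinct length: 4.

4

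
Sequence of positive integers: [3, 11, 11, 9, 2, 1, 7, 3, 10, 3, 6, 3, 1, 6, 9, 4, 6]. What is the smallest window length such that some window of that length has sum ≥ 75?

14

add 3: running sum 3 < 75
add 11: running sum 14 < 75
add 11: running sum 25 < 75
add 9: running sum 34 < 75
add 2: running sum 36 < 75
add 1: running sum 37 < 75
add 7: running sum 44 < 75
add 3: running sum 47 < 75
add 10: running sum 57 < 75
add 3: running sum 60 < 75
add 6: running sum 66 < 75
add 3: running sum 69 < 75
add 1: running sum 70 < 75
add 6: shortest ending here [3, 11, 11, 9, 2, 1, 7, 3, 10, 3, 6, 3, 1, 6] sum 76, len 14
add 9: shortest ending here [11, 11, 9, 2, 1, 7, 3, 10, 3, 6, 3, 1, 6, 9] sum 82, len 14
add 4: shortest ending here [11, 9, 2, 1, 7, 3, 10, 3, 6, 3, 1, 6, 9, 4] sum 75, len 14
add 6: shortest ending here [11, 9, 2, 1, 7, 3, 10, 3, 6, 3, 1, 6, 9, 4, 6] sum 81, len 15
Shortest qualifying length: 14.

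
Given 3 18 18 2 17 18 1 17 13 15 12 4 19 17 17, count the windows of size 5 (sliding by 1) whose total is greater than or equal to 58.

9

3 18 18 2 17 → sum 58  ≥ 58 ✓
18 18 2 17 18 → sum 73  ≥ 58 ✓
18 2 17 18 1 → sum 56
2 17 18 1 17 → sum 55
17 18 1 17 13 → sum 66  ≥ 58 ✓
18 1 17 13 15 → sum 64  ≥ 58 ✓
1 17 13 15 12 → sum 58  ≥ 58 ✓
17 13 15 12 4 → sum 61  ≥ 58 ✓
13 15 12 4 19 → sum 63  ≥ 58 ✓
15 12 4 19 17 → sum 67  ≥ 58 ✓
12 4 19 17 17 → sum 69  ≥ 58 ✓
9 windows satisfy the condition.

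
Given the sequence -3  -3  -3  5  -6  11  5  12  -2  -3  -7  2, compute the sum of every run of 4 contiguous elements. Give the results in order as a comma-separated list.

-4, -7, 7, 15, 22, 26, 12, 0, -10

Sliding a size-4 window across the 12 values:
-3 -3 -3 5 → sum -4
-3 -3 5 -6 → sum -7
-3 5 -6 11 → sum 7
5 -6 11 5 → sum 15
-6 11 5 12 → sum 22
11 5 12 -2 → sum 26
5 12 -2 -3 → sum 12
12 -2 -3 -7 → sum 0
-2 -3 -7 2 → sum -10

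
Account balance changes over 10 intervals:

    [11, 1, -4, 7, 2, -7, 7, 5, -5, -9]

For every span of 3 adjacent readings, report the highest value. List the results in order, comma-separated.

11 1 -4 → max 11
1 -4 7 → max 7
-4 7 2 → max 7
7 2 -7 → max 7
2 -7 7 → max 7
-7 7 5 → max 7
7 5 -5 → max 7
5 -5 -9 → max 5

11, 7, 7, 7, 7, 7, 7, 5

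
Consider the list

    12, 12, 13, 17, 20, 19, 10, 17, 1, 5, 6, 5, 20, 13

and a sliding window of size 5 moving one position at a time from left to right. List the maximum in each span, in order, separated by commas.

20, 20, 20, 20, 20, 19, 17, 17, 20, 20

Sliding a size-5 window across the 14 values:
(12, 12, 13, 17, 20) → max 20
(12, 13, 17, 20, 19) → max 20
(13, 17, 20, 19, 10) → max 20
(17, 20, 19, 10, 17) → max 20
(20, 19, 10, 17, 1) → max 20
(19, 10, 17, 1, 5) → max 19
(10, 17, 1, 5, 6) → max 17
(17, 1, 5, 6, 5) → max 17
(1, 5, 6, 5, 20) → max 20
(5, 6, 5, 20, 13) → max 20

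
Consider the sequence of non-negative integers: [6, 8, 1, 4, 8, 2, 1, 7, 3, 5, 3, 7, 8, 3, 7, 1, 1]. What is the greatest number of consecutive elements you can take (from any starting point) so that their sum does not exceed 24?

6

Extend to the right; shrink from the left whenever the sum exceeds 24:
→ 6: sum 6, len 1
→ 8: sum 14, len 2
→ 1: sum 15, len 3
→ 4: sum 19, len 4
→ 8 (dropped 6): sum 21, len 4
→ 2: sum 23, len 5
→ 1: sum 24, len 6
→ 7 (dropped 8): sum 23, len 6
→ 3 (dropped 1, 4): sum 21, len 5
→ 5 (dropped 8): sum 18, len 5
→ 3: sum 21, len 6
→ 7 (dropped 2, 1, 7): sum 18, len 4
→ 8 (dropped 3): sum 23, len 4
→ 3 (dropped 5): sum 21, len 4
→ 7 (dropped 3, 7): sum 18, len 3
→ 1: sum 19, len 4
→ 1: sum 20, len 5
Longest length seen: 6.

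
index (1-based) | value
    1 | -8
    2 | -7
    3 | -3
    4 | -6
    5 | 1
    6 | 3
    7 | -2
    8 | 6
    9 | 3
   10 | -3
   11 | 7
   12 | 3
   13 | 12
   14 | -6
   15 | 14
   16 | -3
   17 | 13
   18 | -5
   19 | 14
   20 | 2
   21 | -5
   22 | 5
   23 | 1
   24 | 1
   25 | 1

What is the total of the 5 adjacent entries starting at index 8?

16

Elements at indices 8..12: 6, 3, -3, 7, 3
sum(6, 3, -3, 7, 3) = 16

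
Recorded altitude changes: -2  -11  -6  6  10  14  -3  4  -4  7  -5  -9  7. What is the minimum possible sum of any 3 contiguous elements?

Window sums for each of the 11 positions:
(-2, -11, -6) → sum -19
(-11, -6, 6) → sum -11
(-6, 6, 10) → sum 10
(6, 10, 14) → sum 30
(10, 14, -3) → sum 21
(14, -3, 4) → sum 15
(-3, 4, -4) → sum -3
(4, -4, 7) → sum 7
(-4, 7, -5) → sum -2
(7, -5, -9) → sum -7
(-5, -9, 7) → sum -7
Minimum of these is -19.

-19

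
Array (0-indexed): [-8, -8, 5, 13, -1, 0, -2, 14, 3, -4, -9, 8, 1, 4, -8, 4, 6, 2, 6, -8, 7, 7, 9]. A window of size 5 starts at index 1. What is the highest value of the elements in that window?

13

Elements at indices 1..5: -8, 5, 13, -1, 0
max(-8, 5, 13, -1, 0) = 13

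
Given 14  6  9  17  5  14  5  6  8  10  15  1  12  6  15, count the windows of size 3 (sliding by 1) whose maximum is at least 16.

3

(14, 6, 9) → max 14
(6, 9, 17) → max 17  ≥ 16 ✓
(9, 17, 5) → max 17  ≥ 16 ✓
(17, 5, 14) → max 17  ≥ 16 ✓
(5, 14, 5) → max 14
(14, 5, 6) → max 14
(5, 6, 8) → max 8
(6, 8, 10) → max 10
(8, 10, 15) → max 15
(10, 15, 1) → max 15
(15, 1, 12) → max 15
(1, 12, 6) → max 12
(12, 6, 15) → max 15
3 windows satisfy the condition.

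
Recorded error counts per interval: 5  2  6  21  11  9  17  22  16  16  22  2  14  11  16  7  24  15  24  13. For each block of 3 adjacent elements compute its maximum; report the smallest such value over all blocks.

Window maxs for each of the 18 positions:
[5, 2, 6] → max 6
[2, 6, 21] → max 21
[6, 21, 11] → max 21
[21, 11, 9] → max 21
[11, 9, 17] → max 17
[9, 17, 22] → max 22
[17, 22, 16] → max 22
[22, 16, 16] → max 22
[16, 16, 22] → max 22
[16, 22, 2] → max 22
[22, 2, 14] → max 22
[2, 14, 11] → max 14
[14, 11, 16] → max 16
[11, 16, 7] → max 16
[16, 7, 24] → max 24
[7, 24, 15] → max 24
[24, 15, 24] → max 24
[15, 24, 13] → max 24
Smallest of these is 6.

6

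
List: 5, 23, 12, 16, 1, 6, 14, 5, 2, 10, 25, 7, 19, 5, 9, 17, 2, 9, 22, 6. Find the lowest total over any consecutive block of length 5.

(5, 23, 12, 16, 1) → sum 57
(23, 12, 16, 1, 6) → sum 58
(12, 16, 1, 6, 14) → sum 49
(16, 1, 6, 14, 5) → sum 42
(1, 6, 14, 5, 2) → sum 28
(6, 14, 5, 2, 10) → sum 37
(14, 5, 2, 10, 25) → sum 56
(5, 2, 10, 25, 7) → sum 49
(2, 10, 25, 7, 19) → sum 63
(10, 25, 7, 19, 5) → sum 66
(25, 7, 19, 5, 9) → sum 65
(7, 19, 5, 9, 17) → sum 57
(19, 5, 9, 17, 2) → sum 52
(5, 9, 17, 2, 9) → sum 42
(9, 17, 2, 9, 22) → sum 59
(17, 2, 9, 22, 6) → sum 56
Lowest of these is 28.

28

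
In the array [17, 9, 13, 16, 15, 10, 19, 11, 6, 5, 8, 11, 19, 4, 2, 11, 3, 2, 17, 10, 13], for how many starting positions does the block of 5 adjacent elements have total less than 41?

17 9 13 16 15 → sum 70
9 13 16 15 10 → sum 63
13 16 15 10 19 → sum 73
16 15 10 19 11 → sum 71
15 10 19 11 6 → sum 61
10 19 11 6 5 → sum 51
19 11 6 5 8 → sum 49
11 6 5 8 11 → sum 41
6 5 8 11 19 → sum 49
5 8 11 19 4 → sum 47
8 11 19 4 2 → sum 44
11 19 4 2 11 → sum 47
19 4 2 11 3 → sum 39  < 41 ✓
4 2 11 3 2 → sum 22  < 41 ✓
2 11 3 2 17 → sum 35  < 41 ✓
11 3 2 17 10 → sum 43
3 2 17 10 13 → sum 45
3 windows satisfy the condition.

3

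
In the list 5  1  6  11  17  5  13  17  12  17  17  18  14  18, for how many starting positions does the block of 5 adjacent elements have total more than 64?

5 1 6 11 17 → sum 40
1 6 11 17 5 → sum 40
6 11 17 5 13 → sum 52
11 17 5 13 17 → sum 63
17 5 13 17 12 → sum 64
5 13 17 12 17 → sum 64
13 17 12 17 17 → sum 76  > 64 ✓
17 12 17 17 18 → sum 81  > 64 ✓
12 17 17 18 14 → sum 78  > 64 ✓
17 17 18 14 18 → sum 84  > 64 ✓
4 windows satisfy the condition.

4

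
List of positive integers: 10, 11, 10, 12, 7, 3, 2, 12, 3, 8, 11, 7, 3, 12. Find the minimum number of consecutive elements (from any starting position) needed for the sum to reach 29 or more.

add 10: running sum 10 < 29
add 11: running sum 21 < 29
end 2: [10, 11, 10] sum 31, len 3
end 3: [11, 10, 12] sum 33, len 3
end 4: [10, 12, 7] sum 29, len 3
end 5: [10, 12, 7, 3] sum 32, len 4
end 6: [10, 12, 7, 3, 2] sum 34, len 5
end 7: [12, 7, 3, 2, 12] sum 36, len 5
end 8: [12, 7, 3, 2, 12, 3] sum 39, len 6
end 9: [7, 3, 2, 12, 3, 8] sum 35, len 6
end 10: [12, 3, 8, 11] sum 34, len 4
end 11: [3, 8, 11, 7] sum 29, len 4
end 12: [8, 11, 7, 3] sum 29, len 4
end 13: [11, 7, 3, 12] sum 33, len 4
Shortest qualifying length: 3.

3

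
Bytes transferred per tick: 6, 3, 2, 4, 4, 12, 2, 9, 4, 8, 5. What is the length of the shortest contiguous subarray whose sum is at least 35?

5

Extend right; whenever the sum reaches 35, record the length and shrink from the left:
add 6: running sum 6 < 35
add 3: running sum 9 < 35
add 2: running sum 11 < 35
add 4: running sum 15 < 35
add 4: running sum 19 < 35
add 12: running sum 31 < 35
add 2: running sum 33 < 35
add 9: shortest ending here [3, 2, 4, 4, 12, 2, 9] sum 36, len 7
add 4: shortest ending here [4, 4, 12, 2, 9, 4] sum 35, len 6
add 8: shortest ending here [12, 2, 9, 4, 8] sum 35, len 5
add 5: shortest ending here [12, 2, 9, 4, 8, 5] sum 40, len 6
Shortest qualifying length: 5.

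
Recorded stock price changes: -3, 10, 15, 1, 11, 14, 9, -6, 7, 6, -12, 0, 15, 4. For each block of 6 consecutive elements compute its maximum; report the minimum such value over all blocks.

9

-3 10 15 1 11 14 → max 15
10 15 1 11 14 9 → max 15
15 1 11 14 9 -6 → max 15
1 11 14 9 -6 7 → max 14
11 14 9 -6 7 6 → max 14
14 9 -6 7 6 -12 → max 14
9 -6 7 6 -12 0 → max 9
-6 7 6 -12 0 15 → max 15
7 6 -12 0 15 4 → max 15
Minimum of these is 9.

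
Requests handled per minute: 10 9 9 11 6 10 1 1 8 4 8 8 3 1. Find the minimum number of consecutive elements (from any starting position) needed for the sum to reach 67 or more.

10

add 10: running sum 10 < 67
add 9: running sum 19 < 67
add 9: running sum 28 < 67
add 11: running sum 39 < 67
add 6: running sum 45 < 67
add 10: running sum 55 < 67
add 1: running sum 56 < 67
add 1: running sum 57 < 67
add 8: running sum 65 < 67
add 4: shortest ending here [10, 9, 9, 11, 6, 10, 1, 1, 8, 4] sum 69, len 10
add 8: shortest ending here [9, 9, 11, 6, 10, 1, 1, 8, 4, 8] sum 67, len 10
add 8: shortest ending here [9, 9, 11, 6, 10, 1, 1, 8, 4, 8, 8] sum 75, len 11
add 3: shortest ending here [9, 11, 6, 10, 1, 1, 8, 4, 8, 8, 3] sum 69, len 11
add 1: shortest ending here [9, 11, 6, 10, 1, 1, 8, 4, 8, 8, 3, 1] sum 70, len 12
Shortest qualifying length: 10.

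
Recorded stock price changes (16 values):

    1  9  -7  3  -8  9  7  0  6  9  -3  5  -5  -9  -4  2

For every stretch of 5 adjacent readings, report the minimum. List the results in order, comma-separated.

Sliding a size-5 window across the 16 values:
(1, 9, -7, 3, -8) → min -8
(9, -7, 3, -8, 9) → min -8
(-7, 3, -8, 9, 7) → min -8
(3, -8, 9, 7, 0) → min -8
(-8, 9, 7, 0, 6) → min -8
(9, 7, 0, 6, 9) → min 0
(7, 0, 6, 9, -3) → min -3
(0, 6, 9, -3, 5) → min -3
(6, 9, -3, 5, -5) → min -5
(9, -3, 5, -5, -9) → min -9
(-3, 5, -5, -9, -4) → min -9
(5, -5, -9, -4, 2) → min -9

-8, -8, -8, -8, -8, 0, -3, -3, -5, -9, -9, -9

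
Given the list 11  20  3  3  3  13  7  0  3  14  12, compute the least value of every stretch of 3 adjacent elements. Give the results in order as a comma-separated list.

11 20 3 → min 3
20 3 3 → min 3
3 3 3 → min 3
3 3 13 → min 3
3 13 7 → min 3
13 7 0 → min 0
7 0 3 → min 0
0 3 14 → min 0
3 14 12 → min 3

3, 3, 3, 3, 3, 0, 0, 0, 3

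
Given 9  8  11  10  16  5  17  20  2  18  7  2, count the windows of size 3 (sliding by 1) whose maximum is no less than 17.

9 8 11 → max 11
8 11 10 → max 11
11 10 16 → max 16
10 16 5 → max 16
16 5 17 → max 17  ≥ 17 ✓
5 17 20 → max 20  ≥ 17 ✓
17 20 2 → max 20  ≥ 17 ✓
20 2 18 → max 20  ≥ 17 ✓
2 18 7 → max 18  ≥ 17 ✓
18 7 2 → max 18  ≥ 17 ✓
6 windows satisfy the condition.

6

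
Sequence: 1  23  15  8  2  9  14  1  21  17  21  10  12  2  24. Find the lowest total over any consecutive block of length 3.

19

[1, 23, 15] → sum 39
[23, 15, 8] → sum 46
[15, 8, 2] → sum 25
[8, 2, 9] → sum 19
[2, 9, 14] → sum 25
[9, 14, 1] → sum 24
[14, 1, 21] → sum 36
[1, 21, 17] → sum 39
[21, 17, 21] → sum 59
[17, 21, 10] → sum 48
[21, 10, 12] → sum 43
[10, 12, 2] → sum 24
[12, 2, 24] → sum 38
Lowest of these is 19.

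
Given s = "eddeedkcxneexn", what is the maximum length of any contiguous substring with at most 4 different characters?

8

add e: window [e] (1 distinct), len 1
add d: window [e, d] (2 distinct), len 2
add d: window [e, d, d] (2 distinct), len 3
add e: window [e, d, d, e] (2 distinct), len 4
add e: window [e, d, d, e, e] (2 distinct), len 5
add d: window [e, d, d, e, e, d] (2 distinct), len 6
add k: window [e, d, d, e, e, d, k] (3 distinct), len 7
add c: window [e, d, d, e, e, d, k, c] (4 distinct), len 8
add x: window [d, k, c, x] (4 distinct), len 4
add n: window [k, c, x, n] (4 distinct), len 4
add e: window [c, x, n, e] (4 distinct), len 4
add e: window [c, x, n, e, e] (4 distinct), len 5
add x: window [c, x, n, e, e, x] (4 distinct), len 6
add n: window [c, x, n, e, e, x, n] (4 distinct), len 7
Longest length with ≤4 distinct: 8.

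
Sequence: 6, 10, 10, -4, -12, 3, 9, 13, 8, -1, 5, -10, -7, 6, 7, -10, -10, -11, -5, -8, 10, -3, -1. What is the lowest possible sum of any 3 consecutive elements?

6 10 10 → sum 26
10 10 -4 → sum 16
10 -4 -12 → sum -6
-4 -12 3 → sum -13
-12 3 9 → sum 0
3 9 13 → sum 25
9 13 8 → sum 30
13 8 -1 → sum 20
8 -1 5 → sum 12
-1 5 -10 → sum -6
5 -10 -7 → sum -12
-10 -7 6 → sum -11
-7 6 7 → sum 6
6 7 -10 → sum 3
7 -10 -10 → sum -13
-10 -10 -11 → sum -31
-10 -11 -5 → sum -26
-11 -5 -8 → sum -24
-5 -8 10 → sum -3
-8 10 -3 → sum -1
10 -3 -1 → sum 6
Lowest of these is -31.

-31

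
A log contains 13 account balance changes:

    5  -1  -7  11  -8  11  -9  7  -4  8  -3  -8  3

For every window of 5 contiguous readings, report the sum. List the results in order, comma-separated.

0, 6, -2, 12, -3, 13, -1, 0, -4

[5, -1, -7, 11, -8] → sum 0
[-1, -7, 11, -8, 11] → sum 6
[-7, 11, -8, 11, -9] → sum -2
[11, -8, 11, -9, 7] → sum 12
[-8, 11, -9, 7, -4] → sum -3
[11, -9, 7, -4, 8] → sum 13
[-9, 7, -4, 8, -3] → sum -1
[7, -4, 8, -3, -8] → sum 0
[-4, 8, -3, -8, 3] → sum -4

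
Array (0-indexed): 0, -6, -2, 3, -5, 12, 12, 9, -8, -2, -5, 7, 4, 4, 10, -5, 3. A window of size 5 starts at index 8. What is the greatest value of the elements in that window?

7

Elements at indices 8..12: -8, -2, -5, 7, 4
max(-8, -2, -5, 7, 4) = 7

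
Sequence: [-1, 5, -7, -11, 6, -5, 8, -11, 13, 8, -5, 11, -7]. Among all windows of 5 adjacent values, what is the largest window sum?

20

-1 5 -7 -11 6 → sum -8
5 -7 -11 6 -5 → sum -12
-7 -11 6 -5 8 → sum -9
-11 6 -5 8 -11 → sum -13
6 -5 8 -11 13 → sum 11
-5 8 -11 13 8 → sum 13
8 -11 13 8 -5 → sum 13
-11 13 8 -5 11 → sum 16
13 8 -5 11 -7 → sum 20
Largest of these is 20.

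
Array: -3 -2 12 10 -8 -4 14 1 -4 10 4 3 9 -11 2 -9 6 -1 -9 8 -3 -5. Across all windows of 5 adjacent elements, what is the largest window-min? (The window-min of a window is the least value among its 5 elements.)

-3 -2 12 10 -8 → min -8
-2 12 10 -8 -4 → min -8
12 10 -8 -4 14 → min -8
10 -8 -4 14 1 → min -8
-8 -4 14 1 -4 → min -8
-4 14 1 -4 10 → min -4
14 1 -4 10 4 → min -4
1 -4 10 4 3 → min -4
-4 10 4 3 9 → min -4
10 4 3 9 -11 → min -11
4 3 9 -11 2 → min -11
3 9 -11 2 -9 → min -11
9 -11 2 -9 6 → min -11
-11 2 -9 6 -1 → min -11
2 -9 6 -1 -9 → min -9
-9 6 -1 -9 8 → min -9
6 -1 -9 8 -3 → min -9
-1 -9 8 -3 -5 → min -9
Largest of these is -4.

-4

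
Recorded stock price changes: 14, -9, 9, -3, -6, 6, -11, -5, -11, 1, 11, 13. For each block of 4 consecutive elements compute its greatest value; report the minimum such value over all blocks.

[14, -9, 9, -3] → max 14
[-9, 9, -3, -6] → max 9
[9, -3, -6, 6] → max 9
[-3, -6, 6, -11] → max 6
[-6, 6, -11, -5] → max 6
[6, -11, -5, -11] → max 6
[-11, -5, -11, 1] → max 1
[-5, -11, 1, 11] → max 11
[-11, 1, 11, 13] → max 13
Minimum of these is 1.

1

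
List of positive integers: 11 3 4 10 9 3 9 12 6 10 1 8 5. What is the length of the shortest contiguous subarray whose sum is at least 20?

2

add 11: running sum 11 < 20
add 3: running sum 14 < 20
add 4: running sum 18 < 20
add 10: shortest ending here [11, 3, 4, 10] sum 28, len 4
add 9: shortest ending here [4, 10, 9] sum 23, len 3
add 3: shortest ending here [10, 9, 3] sum 22, len 3
add 9: shortest ending here [9, 3, 9] sum 21, len 3
add 12: shortest ending here [9, 12] sum 21, len 2
add 6: shortest ending here [9, 12, 6] sum 27, len 3
add 10: shortest ending here [12, 6, 10] sum 28, len 3
add 1: shortest ending here [12, 6, 10, 1] sum 29, len 4
add 8: shortest ending here [6, 10, 1, 8] sum 25, len 4
add 5: shortest ending here [10, 1, 8, 5] sum 24, len 4
Shortest qualifying length: 2.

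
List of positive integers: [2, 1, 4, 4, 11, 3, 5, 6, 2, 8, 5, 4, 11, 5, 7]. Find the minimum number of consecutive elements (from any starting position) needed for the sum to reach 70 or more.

12

add 2: running sum 2 < 70
add 1: running sum 3 < 70
add 4: running sum 7 < 70
add 4: running sum 11 < 70
add 11: running sum 22 < 70
add 3: running sum 25 < 70
add 5: running sum 30 < 70
add 6: running sum 36 < 70
add 2: running sum 38 < 70
add 8: running sum 46 < 70
add 5: running sum 51 < 70
add 4: running sum 55 < 70
add 11: running sum 66 < 70
end 13: [2, 1, 4, 4, 11, 3, 5, 6, 2, 8, 5, 4, 11, 5] sum 71, len 14
end 14: [4, 11, 3, 5, 6, 2, 8, 5, 4, 11, 5, 7] sum 71, len 12
Shortest qualifying length: 12.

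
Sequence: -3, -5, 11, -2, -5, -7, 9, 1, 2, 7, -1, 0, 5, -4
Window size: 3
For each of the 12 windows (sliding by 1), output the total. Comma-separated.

3, 4, 4, -14, -3, 3, 12, 10, 8, 6, 4, 1

-3 -5 11 → sum 3
-5 11 -2 → sum 4
11 -2 -5 → sum 4
-2 -5 -7 → sum -14
-5 -7 9 → sum -3
-7 9 1 → sum 3
9 1 2 → sum 12
1 2 7 → sum 10
2 7 -1 → sum 8
7 -1 0 → sum 6
-1 0 5 → sum 4
0 5 -4 → sum 1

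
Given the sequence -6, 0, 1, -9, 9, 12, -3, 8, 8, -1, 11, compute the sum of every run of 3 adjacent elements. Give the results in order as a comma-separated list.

-6 0 1 → sum -5
0 1 -9 → sum -8
1 -9 9 → sum 1
-9 9 12 → sum 12
9 12 -3 → sum 18
12 -3 8 → sum 17
-3 8 8 → sum 13
8 8 -1 → sum 15
8 -1 11 → sum 18

-5, -8, 1, 12, 18, 17, 13, 15, 18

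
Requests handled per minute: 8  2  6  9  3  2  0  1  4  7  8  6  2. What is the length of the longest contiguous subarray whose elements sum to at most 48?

11

Extend to the right; shrink from the left whenever the sum exceeds 48:
[8] sum 8 len 1
[8, 2] sum 10 len 2
[8, 2, 6] sum 16 len 3
[8, 2, 6, 9] sum 25 len 4
[8, 2, 6, 9, 3] sum 28 len 5
[8, 2, 6, 9, 3, 2] sum 30 len 6
[8, 2, 6, 9, 3, 2, 0] sum 30 len 7
[8, 2, 6, 9, 3, 2, 0, 1] sum 31 len 8
[8, 2, 6, 9, 3, 2, 0, 1, 4] sum 35 len 9
[8, 2, 6, 9, 3, 2, 0, 1, 4, 7] sum 42 len 10
[2, 6, 9, 3, 2, 0, 1, 4, 7, 8] sum 42 len 10
[2, 6, 9, 3, 2, 0, 1, 4, 7, 8, 6] sum 48 len 11
[6, 9, 3, 2, 0, 1, 4, 7, 8, 6, 2] sum 48 len 11
Longest length seen: 11.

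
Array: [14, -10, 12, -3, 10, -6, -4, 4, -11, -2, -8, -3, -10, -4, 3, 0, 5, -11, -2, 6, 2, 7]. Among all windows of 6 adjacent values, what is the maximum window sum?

14 -10 12 -3 10 -6 → sum 17
-10 12 -3 10 -6 -4 → sum -1
12 -3 10 -6 -4 4 → sum 13
-3 10 -6 -4 4 -11 → sum -10
10 -6 -4 4 -11 -2 → sum -9
-6 -4 4 -11 -2 -8 → sum -27
-4 4 -11 -2 -8 -3 → sum -24
4 -11 -2 -8 -3 -10 → sum -30
-11 -2 -8 -3 -10 -4 → sum -38
-2 -8 -3 -10 -4 3 → sum -24
-8 -3 -10 -4 3 0 → sum -22
-3 -10 -4 3 0 5 → sum -9
-10 -4 3 0 5 -11 → sum -17
-4 3 0 5 -11 -2 → sum -9
3 0 5 -11 -2 6 → sum 1
0 5 -11 -2 6 2 → sum 0
5 -11 -2 6 2 7 → sum 7
Maximum of these is 17.

17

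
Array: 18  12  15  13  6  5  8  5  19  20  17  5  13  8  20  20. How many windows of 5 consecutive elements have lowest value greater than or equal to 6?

[18, 12, 15, 13, 6] → min 6  ≥ 6 ✓
[12, 15, 13, 6, 5] → min 5
[15, 13, 6, 5, 8] → min 5
[13, 6, 5, 8, 5] → min 5
[6, 5, 8, 5, 19] → min 5
[5, 8, 5, 19, 20] → min 5
[8, 5, 19, 20, 17] → min 5
[5, 19, 20, 17, 5] → min 5
[19, 20, 17, 5, 13] → min 5
[20, 17, 5, 13, 8] → min 5
[17, 5, 13, 8, 20] → min 5
[5, 13, 8, 20, 20] → min 5
1 window satisfy the condition.

1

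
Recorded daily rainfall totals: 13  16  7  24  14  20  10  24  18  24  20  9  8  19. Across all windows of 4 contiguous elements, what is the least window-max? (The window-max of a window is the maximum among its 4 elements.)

Each size-4 window and its max:
[13, 16, 7, 24] → max 24
[16, 7, 24, 14] → max 24
[7, 24, 14, 20] → max 24
[24, 14, 20, 10] → max 24
[14, 20, 10, 24] → max 24
[20, 10, 24, 18] → max 24
[10, 24, 18, 24] → max 24
[24, 18, 24, 20] → max 24
[18, 24, 20, 9] → max 24
[24, 20, 9, 8] → max 24
[20, 9, 8, 19] → max 20
Least of these is 20.

20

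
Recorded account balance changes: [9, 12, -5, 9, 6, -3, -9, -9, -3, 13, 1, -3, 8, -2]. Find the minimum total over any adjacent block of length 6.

-11

Each size-6 window and its sum:
[9, 12, -5, 9, 6, -3] → sum 28
[12, -5, 9, 6, -3, -9] → sum 10
[-5, 9, 6, -3, -9, -9] → sum -11
[9, 6, -3, -9, -9, -3] → sum -9
[6, -3, -9, -9, -3, 13] → sum -5
[-3, -9, -9, -3, 13, 1] → sum -10
[-9, -9, -3, 13, 1, -3] → sum -10
[-9, -3, 13, 1, -3, 8] → sum 7
[-3, 13, 1, -3, 8, -2] → sum 14
Minimum of these is -11.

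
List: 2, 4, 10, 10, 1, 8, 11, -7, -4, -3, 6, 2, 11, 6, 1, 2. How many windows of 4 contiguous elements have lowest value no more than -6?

4

[2, 4, 10, 10] → min 2
[4, 10, 10, 1] → min 1
[10, 10, 1, 8] → min 1
[10, 1, 8, 11] → min 1
[1, 8, 11, -7] → min -7  ≤ -6 ✓
[8, 11, -7, -4] → min -7  ≤ -6 ✓
[11, -7, -4, -3] → min -7  ≤ -6 ✓
[-7, -4, -3, 6] → min -7  ≤ -6 ✓
[-4, -3, 6, 2] → min -4
[-3, 6, 2, 11] → min -3
[6, 2, 11, 6] → min 2
[2, 11, 6, 1] → min 1
[11, 6, 1, 2] → min 1
4 windows satisfy the condition.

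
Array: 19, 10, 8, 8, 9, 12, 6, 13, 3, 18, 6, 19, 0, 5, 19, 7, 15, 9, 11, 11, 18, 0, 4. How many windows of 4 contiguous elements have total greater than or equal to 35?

19 10 8 8 → sum 45  ≥ 35 ✓
10 8 8 9 → sum 35  ≥ 35 ✓
8 8 9 12 → sum 37  ≥ 35 ✓
8 9 12 6 → sum 35  ≥ 35 ✓
9 12 6 13 → sum 40  ≥ 35 ✓
12 6 13 3 → sum 34
6 13 3 18 → sum 40  ≥ 35 ✓
13 3 18 6 → sum 40  ≥ 35 ✓
3 18 6 19 → sum 46  ≥ 35 ✓
18 6 19 0 → sum 43  ≥ 35 ✓
6 19 0 5 → sum 30
19 0 5 19 → sum 43  ≥ 35 ✓
0 5 19 7 → sum 31
5 19 7 15 → sum 46  ≥ 35 ✓
19 7 15 9 → sum 50  ≥ 35 ✓
7 15 9 11 → sum 42  ≥ 35 ✓
15 9 11 11 → sum 46  ≥ 35 ✓
9 11 11 18 → sum 49  ≥ 35 ✓
11 11 18 0 → sum 40  ≥ 35 ✓
11 18 0 4 → sum 33
16 windows satisfy the condition.

16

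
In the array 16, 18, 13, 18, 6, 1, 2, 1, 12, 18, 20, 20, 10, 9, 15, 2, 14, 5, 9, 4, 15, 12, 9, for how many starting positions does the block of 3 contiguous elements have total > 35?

8

[16, 18, 13] → sum 47  > 35 ✓
[18, 13, 18] → sum 49  > 35 ✓
[13, 18, 6] → sum 37  > 35 ✓
[18, 6, 1] → sum 25
[6, 1, 2] → sum 9
[1, 2, 1] → sum 4
[2, 1, 12] → sum 15
[1, 12, 18] → sum 31
[12, 18, 20] → sum 50  > 35 ✓
[18, 20, 20] → sum 58  > 35 ✓
[20, 20, 10] → sum 50  > 35 ✓
[20, 10, 9] → sum 39  > 35 ✓
[10, 9, 15] → sum 34
[9, 15, 2] → sum 26
[15, 2, 14] → sum 31
[2, 14, 5] → sum 21
[14, 5, 9] → sum 28
[5, 9, 4] → sum 18
[9, 4, 15] → sum 28
[4, 15, 12] → sum 31
[15, 12, 9] → sum 36  > 35 ✓
8 windows satisfy the condition.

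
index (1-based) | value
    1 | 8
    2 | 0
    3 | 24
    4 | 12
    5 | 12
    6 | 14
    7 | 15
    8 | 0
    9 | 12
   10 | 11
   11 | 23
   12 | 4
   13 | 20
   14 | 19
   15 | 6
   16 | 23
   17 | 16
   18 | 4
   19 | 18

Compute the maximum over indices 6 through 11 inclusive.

23

Elements at indices 6..11: 14, 15, 0, 12, 11, 23
max(14, 15, 0, 12, 11, 23) = 23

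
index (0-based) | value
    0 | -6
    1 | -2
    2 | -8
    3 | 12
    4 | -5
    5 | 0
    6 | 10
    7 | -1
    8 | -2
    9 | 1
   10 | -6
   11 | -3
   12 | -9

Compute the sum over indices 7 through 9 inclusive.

-2

Elements at indices 7..9: -1, -2, 1
sum(-1, -2, 1) = -2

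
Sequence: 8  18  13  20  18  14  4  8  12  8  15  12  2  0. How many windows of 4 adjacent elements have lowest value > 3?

9

(8, 18, 13, 20) → min 8  > 3 ✓
(18, 13, 20, 18) → min 13  > 3 ✓
(13, 20, 18, 14) → min 13  > 3 ✓
(20, 18, 14, 4) → min 4  > 3 ✓
(18, 14, 4, 8) → min 4  > 3 ✓
(14, 4, 8, 12) → min 4  > 3 ✓
(4, 8, 12, 8) → min 4  > 3 ✓
(8, 12, 8, 15) → min 8  > 3 ✓
(12, 8, 15, 12) → min 8  > 3 ✓
(8, 15, 12, 2) → min 2
(15, 12, 2, 0) → min 0
9 windows satisfy the condition.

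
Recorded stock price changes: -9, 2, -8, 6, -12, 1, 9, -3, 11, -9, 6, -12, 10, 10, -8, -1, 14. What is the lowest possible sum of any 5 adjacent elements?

-21

(-9, 2, -8, 6, -12) → sum -21
(2, -8, 6, -12, 1) → sum -11
(-8, 6, -12, 1, 9) → sum -4
(6, -12, 1, 9, -3) → sum 1
(-12, 1, 9, -3, 11) → sum 6
(1, 9, -3, 11, -9) → sum 9
(9, -3, 11, -9, 6) → sum 14
(-3, 11, -9, 6, -12) → sum -7
(11, -9, 6, -12, 10) → sum 6
(-9, 6, -12, 10, 10) → sum 5
(6, -12, 10, 10, -8) → sum 6
(-12, 10, 10, -8, -1) → sum -1
(10, 10, -8, -1, 14) → sum 25
Lowest of these is -21.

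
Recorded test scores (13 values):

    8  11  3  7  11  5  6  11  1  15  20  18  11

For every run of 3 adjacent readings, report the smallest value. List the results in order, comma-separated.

Sliding a size-3 window across the 13 values:
8 11 3 → min 3
11 3 7 → min 3
3 7 11 → min 3
7 11 5 → min 5
11 5 6 → min 5
5 6 11 → min 5
6 11 1 → min 1
11 1 15 → min 1
1 15 20 → min 1
15 20 18 → min 15
20 18 11 → min 11

3, 3, 3, 5, 5, 5, 1, 1, 1, 15, 11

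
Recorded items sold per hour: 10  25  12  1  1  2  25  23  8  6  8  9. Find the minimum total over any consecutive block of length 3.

Window sums for each of the 10 positions:
[10, 25, 12] → sum 47
[25, 12, 1] → sum 38
[12, 1, 1] → sum 14
[1, 1, 2] → sum 4
[1, 2, 25] → sum 28
[2, 25, 23] → sum 50
[25, 23, 8] → sum 56
[23, 8, 6] → sum 37
[8, 6, 8] → sum 22
[6, 8, 9] → sum 23
Minimum of these is 4.

4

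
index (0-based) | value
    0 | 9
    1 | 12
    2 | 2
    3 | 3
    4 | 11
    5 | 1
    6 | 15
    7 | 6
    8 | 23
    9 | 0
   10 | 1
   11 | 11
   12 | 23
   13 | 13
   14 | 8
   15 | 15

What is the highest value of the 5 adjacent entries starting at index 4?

23

Elements at indices 4..8: 11, 1, 15, 6, 23
max(11, 1, 15, 6, 23) = 23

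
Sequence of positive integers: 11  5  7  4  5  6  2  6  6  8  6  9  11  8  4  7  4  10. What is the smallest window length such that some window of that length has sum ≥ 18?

2

Extend right; whenever the sum reaches 18, record the length and shrink from the left:
add 11: running sum 11 < 18
add 5: running sum 16 < 18
add 7: shortest ending here [11, 5, 7] sum 23, len 3
add 4: shortest ending here [11, 5, 7, 4] sum 27, len 4
add 5: shortest ending here [5, 7, 4, 5] sum 21, len 4
add 6: shortest ending here [7, 4, 5, 6] sum 22, len 4
add 2: shortest ending here [7, 4, 5, 6, 2] sum 24, len 5
add 6: shortest ending here [5, 6, 2, 6] sum 19, len 4
add 6: shortest ending here [6, 2, 6, 6] sum 20, len 4
add 8: shortest ending here [6, 6, 8] sum 20, len 3
add 6: shortest ending here [6, 8, 6] sum 20, len 3
add 9: shortest ending here [8, 6, 9] sum 23, len 3
add 11: shortest ending here [9, 11] sum 20, len 2
add 8: shortest ending here [11, 8] sum 19, len 2
add 4: shortest ending here [11, 8, 4] sum 23, len 3
add 7: shortest ending here [8, 4, 7] sum 19, len 3
add 4: shortest ending here [8, 4, 7, 4] sum 23, len 4
add 10: shortest ending here [7, 4, 10] sum 21, len 3
Shortest qualifying length: 2.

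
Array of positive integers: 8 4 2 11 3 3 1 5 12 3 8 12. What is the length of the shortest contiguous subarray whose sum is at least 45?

add 8: running sum 8 < 45
add 4: running sum 12 < 45
add 2: running sum 14 < 45
add 11: running sum 25 < 45
add 3: running sum 28 < 45
add 3: running sum 31 < 45
add 1: running sum 32 < 45
add 5: running sum 37 < 45
add 12: shortest ending here [8, 4, 2, 11, 3, 3, 1, 5, 12] sum 49, len 9
add 3: shortest ending here [8, 4, 2, 11, 3, 3, 1, 5, 12, 3] sum 52, len 10
add 8: shortest ending here [11, 3, 3, 1, 5, 12, 3, 8] sum 46, len 8
add 12: shortest ending here [3, 3, 1, 5, 12, 3, 8, 12] sum 47, len 8
Shortest qualifying length: 8.

8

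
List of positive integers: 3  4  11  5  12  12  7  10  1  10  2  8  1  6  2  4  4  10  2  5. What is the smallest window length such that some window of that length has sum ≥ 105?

16

add 3: running sum 3 < 105
add 4: running sum 7 < 105
add 11: running sum 18 < 105
add 5: running sum 23 < 105
add 12: running sum 35 < 105
add 12: running sum 47 < 105
add 7: running sum 54 < 105
add 10: running sum 64 < 105
add 1: running sum 65 < 105
add 10: running sum 75 < 105
add 2: running sum 77 < 105
add 8: running sum 85 < 105
add 1: running sum 86 < 105
add 6: running sum 92 < 105
add 2: running sum 94 < 105
add 4: running sum 98 < 105
add 4: running sum 102 < 105
add 10: shortest ending here [11, 5, 12, 12, 7, 10, 1, 10, 2, 8, 1, 6, 2, 4, 4, 10] sum 105, len 16
add 2: shortest ending here [11, 5, 12, 12, 7, 10, 1, 10, 2, 8, 1, 6, 2, 4, 4, 10, 2] sum 107, len 17
add 5: shortest ending here [11, 5, 12, 12, 7, 10, 1, 10, 2, 8, 1, 6, 2, 4, 4, 10, 2, 5] sum 112, len 18
Shortest qualifying length: 16.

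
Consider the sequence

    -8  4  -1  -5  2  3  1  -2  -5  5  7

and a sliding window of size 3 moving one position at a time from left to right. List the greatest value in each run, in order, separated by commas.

4, 4, 2, 3, 3, 3, 1, 5, 7

[-8, 4, -1] → max 4
[4, -1, -5] → max 4
[-1, -5, 2] → max 2
[-5, 2, 3] → max 3
[2, 3, 1] → max 3
[3, 1, -2] → max 3
[1, -2, -5] → max 1
[-2, -5, 5] → max 5
[-5, 5, 7] → max 7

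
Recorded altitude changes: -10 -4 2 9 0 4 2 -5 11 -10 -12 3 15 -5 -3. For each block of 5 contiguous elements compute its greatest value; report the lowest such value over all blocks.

Window maxs for each of the 11 positions:
(-10, -4, 2, 9, 0) → max 9
(-4, 2, 9, 0, 4) → max 9
(2, 9, 0, 4, 2) → max 9
(9, 0, 4, 2, -5) → max 9
(0, 4, 2, -5, 11) → max 11
(4, 2, -5, 11, -10) → max 11
(2, -5, 11, -10, -12) → max 11
(-5, 11, -10, -12, 3) → max 11
(11, -10, -12, 3, 15) → max 15
(-10, -12, 3, 15, -5) → max 15
(-12, 3, 15, -5, -3) → max 15
Lowest of these is 9.

9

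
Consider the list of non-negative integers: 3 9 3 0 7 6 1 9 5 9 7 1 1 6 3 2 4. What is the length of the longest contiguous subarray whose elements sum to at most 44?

10

Extend to the right; shrink from the left whenever the sum exceeds 44:
[3] sum 3 len 1
[3, 9] sum 12 len 2
[3, 9, 3] sum 15 len 3
[3, 9, 3, 0] sum 15 len 4
[3, 9, 3, 0, 7] sum 22 len 5
[3, 9, 3, 0, 7, 6] sum 28 len 6
[3, 9, 3, 0, 7, 6, 1] sum 29 len 7
[3, 9, 3, 0, 7, 6, 1, 9] sum 38 len 8
[3, 9, 3, 0, 7, 6, 1, 9, 5] sum 43 len 9
[3, 0, 7, 6, 1, 9, 5, 9] sum 40 len 8
[0, 7, 6, 1, 9, 5, 9, 7] sum 44 len 8
[6, 1, 9, 5, 9, 7, 1] sum 38 len 7
[6, 1, 9, 5, 9, 7, 1, 1] sum 39 len 8
[1, 9, 5, 9, 7, 1, 1, 6] sum 39 len 8
[1, 9, 5, 9, 7, 1, 1, 6, 3] sum 42 len 9
[1, 9, 5, 9, 7, 1, 1, 6, 3, 2] sum 44 len 10
[5, 9, 7, 1, 1, 6, 3, 2, 4] sum 38 len 9
Longest length seen: 10.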